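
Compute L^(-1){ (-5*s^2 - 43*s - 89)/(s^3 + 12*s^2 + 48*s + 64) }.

3*t^2*exp(-4*t)/2 - 3*t*exp(-4*t) - 5*exp(-4*t)

Factor the denominator: s^3 + 12*s^2 + 48*s + 64 = (s + 4)^3.
Partial fraction decomposition gives [-5/(s + 4)] + [-3/(s + 4)^2] + [3/(s + 4)^3].
Invert each term: -5/(s + 4) ↔ -5e^(-4t); -3/(s + 4)^2 ↔ -3t·e^(-4t); 3/(s + 4)^3 ↔ (3/2)t^2·e^(-4t).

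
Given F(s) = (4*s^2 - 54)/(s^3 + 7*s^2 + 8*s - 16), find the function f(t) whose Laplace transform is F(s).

f(t) = -2*t*exp(-4*t) - 2*exp(t) + 6*exp(-4*t)

Factor the denominator: s^3 + 7*s^2 + 8*s - 16 = (s - 1)*(s + 4)^2.
Partial fraction decomposition gives [6/(s + 4)] + [-2/(s + 4)^2] + [-2/(s - 1)].
Invert each term: 6/(s + 4) ↔ 6e^(-4t); -2/(s + 4)^2 ↔ -2t·e^(-4t); -2/(s - 1) ↔ -2e^(t).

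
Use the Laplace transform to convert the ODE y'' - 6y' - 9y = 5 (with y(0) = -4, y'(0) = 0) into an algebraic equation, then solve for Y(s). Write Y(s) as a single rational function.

Y(s) = (-4*s^2 + 24*s + 5)/(s^3 - 6*s^2 - 9*s)

Laplace-transform each side.
With L{y''} = s^2 Y - s·y(0) - y'(0) and L{y'} = sY - y(0), with y(0) = -4, y'(0) = 0: the LHS transforms to (s^2 - 6*s - 9)Y - (-4*s + 24).
The right side is L{5} = 5/s.
So (s^2 - 6*s - 9)Y = 5/s + (-4*s + 24).
Divide through and combine into a single rational function.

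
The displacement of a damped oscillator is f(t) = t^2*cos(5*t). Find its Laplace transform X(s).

L{cos(5t)} = s/(s^2 + 25).
Then apply L{t^2·g(t)} = (-1)^2 d^2/ds^2[G(s)] with G(s) = s/(s^2 + 25):
differentiating 2 times and applying the sign gives 2*s*(s^2 - 75)/(s^2 + 25)^3.

X(s) = 2*s*(s^2 - 75)/(s^2 + 25)^3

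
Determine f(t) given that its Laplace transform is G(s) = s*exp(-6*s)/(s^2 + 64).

f(t) = Heaviside(t - 6)*(cos(8*t - 48))

The factor e^(-6s) signals a time shift by c = 6 (second shifting theorem).
L{cos(8t)} = s/(s^2 + 64), so L^-1{s/(s^2 + 64)} = cos(8*t).
Hence the inverse is u(t - 6) times that function evaluated at t - 6.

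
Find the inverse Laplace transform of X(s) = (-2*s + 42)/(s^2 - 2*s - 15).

Factor the denominator: s^2 - 2*s - 15 = (s - 5)*(s + 3).
Partial fraction decomposition gives [4/(s - 5)] + [-6/(s + 3)].
Invert each term: 4/(s - 5) ↔ 4e^(5t); -6/(s + 3) ↔ -6e^(-3t).

4*exp(5*t) - 6*exp(-3*t)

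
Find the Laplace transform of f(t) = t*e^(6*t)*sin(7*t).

L{sin(7t)} = 7/(s^2 + 49).
Multiplying by e^(6t) shifts s → s - 6, so L{e^(6*t)*sin(7*t)} = 7/((s - 6)^2 + 49).
Then apply L{t·g(t)} = -d/ds[H(s)] with H(s) = 7/((s - 6)^2 + 49):
differentiating 1 time and applying the sign gives 14*(s - 6)/(s^2 - 12*s + 85)^2.

14*(s - 6)/(s^2 - 12*s + 85)^2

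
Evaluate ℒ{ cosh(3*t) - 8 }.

By linearity of the Laplace transform, transform each term separately.
L{cosh(3t)} = s/(s^2 - 9); L{-8} = -8/s.

s/(s^2 - 9) - 8/s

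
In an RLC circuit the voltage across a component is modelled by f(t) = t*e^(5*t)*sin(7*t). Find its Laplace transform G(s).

G(s) = 14*(s - 5)/(s^2 - 10*s + 74)^2

L{sin(7t)} = 7/(s^2 + 49).
Multiplying by e^(5t) shifts s → s - 5, so L{e^(5*t)*sin(7*t)} = 7/((s - 5)^2 + 49).
Then apply L{t·g(t)} = -d/ds[H(s)] with H(s) = 7/((s - 5)^2 + 49):
differentiating 1 time and applying the sign gives 14*(s - 5)/(s^2 - 10*s + 74)^2.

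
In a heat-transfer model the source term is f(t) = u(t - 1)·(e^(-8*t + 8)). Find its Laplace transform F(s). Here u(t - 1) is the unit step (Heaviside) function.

By the second shifting theorem, L{u(t - c)·g(t - c)} = e^(-cs)·G(s) with c = 1 and G(s) = L{g(t)}.
L{e^(-8t)} = 1/(s + 8).

F(s) = exp(-s)/(s + 8)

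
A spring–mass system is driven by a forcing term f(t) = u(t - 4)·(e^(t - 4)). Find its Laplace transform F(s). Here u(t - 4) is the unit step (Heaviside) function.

By the second shifting theorem, L{u(t - c)·g(t - c)} = e^(-cs)·G(s) with c = 4 and G(s) = L{g(t)}.
L{e^(t)} = 1/(s - 1).

F(s) = exp(-4*s)/(s - 1)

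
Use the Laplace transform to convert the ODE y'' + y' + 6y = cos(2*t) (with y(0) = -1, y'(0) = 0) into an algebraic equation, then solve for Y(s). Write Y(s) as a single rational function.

Y(s) = (-s^3 - s^2 - 3*s - 4)/(s^4 + s^3 + 10*s^2 + 4*s + 24)

Take the Laplace transform of both sides.
With L{y''} = s^2 Y - s·y(0) - y'(0) and L{y'} = sY - y(0), with y(0) = -1, y'(0) = 0: the LHS transforms to (s^2 + s + 6)Y - (-s - 1).
The right side is L{cos(2*t)} = s/(s^2 + 4).
So (s^2 + s + 6)Y = s/(s^2 + 4) + (-s - 1).
Solve for Y(s) and write it as one ratio of polynomials.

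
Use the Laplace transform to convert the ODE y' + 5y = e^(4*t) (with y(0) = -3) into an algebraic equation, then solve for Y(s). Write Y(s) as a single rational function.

Apply the Laplace transform to the equation.
Using L{y'} = sY - y(0) = sY - (-3), the left side becomes (s + 5)Y - (-3).
The right side is L{e^(4*t)} = 1/(s - 4).
So (s + 5)Y = 1/(s - 4) + (-3).
Divide through and combine into a single rational function.

Y(s) = (-3*s + 13)/(s^2 + s - 20)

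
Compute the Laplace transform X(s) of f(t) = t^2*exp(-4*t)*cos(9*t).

L{cos(9t)} = s/(s^2 + 81).
Multiplying by e^(-4t) shifts s → s + 4, so L{exp(-4*t)*cos(9*t)} = (s + 4)/((s + 4)^2 + 81).
Then apply L{t^2·g(t)} = (-1)^2 d^2/ds^2[G(s)] with G(s) = (s + 4)/((s + 4)^2 + 81):
differentiating 2 times and applying the sign gives 2*(s + 4)*(s^2 + 8*s - 227)/(s^2 + 8*s + 97)^3.

X(s) = 2*(s + 4)*(s^2 + 8*s - 227)/(s^2 + 8*s + 97)^3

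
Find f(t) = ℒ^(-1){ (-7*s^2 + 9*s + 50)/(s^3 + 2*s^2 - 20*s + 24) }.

Factor the denominator: s^3 + 2*s^2 - 20*s + 24 = (s - 2)^2*(s + 6).
Partial fraction decomposition gives [-3/(s - 2)] + [5/(s - 2)^2] + [-4/(s + 6)].
Invert each term: -3/(s - 2) ↔ -3e^(2t); 5/(s - 2)^2 ↔ 5t·e^(2t); -4/(s + 6) ↔ -4e^(-6t).

f(t) = 5*t*exp(2*t) - 3*exp(2*t) - 4*exp(-6*t)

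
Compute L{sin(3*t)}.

L{sin(3t)} = 3/(s^2 + 9).

3/(s^2 + 9)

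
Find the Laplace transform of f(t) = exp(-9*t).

1/(s + 9)

L{e^(-9t)} = 1/(s + 9).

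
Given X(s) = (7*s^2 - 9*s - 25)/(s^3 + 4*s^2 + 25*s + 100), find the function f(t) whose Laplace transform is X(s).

Factor the denominator: s^3 + 4*s^2 + 25*s + 100 = (s + 4)*(s^2 + 25).
Partial fraction decomposition gives [3/(s + 4)] + [4*s/(s^2 + 25)] + [-25/(s^2 + 25)].
Invert each term: 3/(s + 4) ↔ 3e^(-4t); 4·s/(s^2 + 25) ↔ 4cos(5t); -5·5/(s^2 + 25) ↔ -5sin(5t).

f(t) = -5*sin(5*t) + 4*cos(5*t) + 3*exp(-4*t)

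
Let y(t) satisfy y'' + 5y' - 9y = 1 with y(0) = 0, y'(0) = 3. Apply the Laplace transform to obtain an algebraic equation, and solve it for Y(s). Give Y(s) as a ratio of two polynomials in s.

Y(s) = (3*s + 1)/(s^3 + 5*s^2 - 9*s)

Apply the Laplace transform to the equation.
Using L{y''} = s^2 Y - s·y(0) - y'(0) and L{y'} = sY - y(0), with y(0) = 0, y'(0) = 3, the left side becomes (s^2 + 5*s - 9)Y - (3).
The right side is L{1} = 1/s.
So (s^2 + 5*s - 9)Y = 1/s + (3).
Isolate Y and clear denominators.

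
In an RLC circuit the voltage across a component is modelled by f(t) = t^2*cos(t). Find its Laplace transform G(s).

G(s) = 2*s*(s^2 - 3)/(s^2 + 1)^3

L{cos(t)} = s/(s^2 + 1).
Then apply L{t^2·g(t)} = (-1)^2 d^2/ds^2[H(s)] with H(s) = s/(s^2 + 1):
differentiating 2 times and applying the sign gives 2*s*(s^2 - 3)/(s^2 + 1)^3.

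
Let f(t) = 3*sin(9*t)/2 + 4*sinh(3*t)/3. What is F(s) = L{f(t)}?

F(s) = 27/(2*(s^2 + 81)) + 4/(s^2 - 9)

The transform is linear, so treat each term independently.
(3/2)·[L{sin(9t)} = 9/(s^2 + 81)]; (4/3)·[L{sinh(3t)} = 3/(s^2 - 9)].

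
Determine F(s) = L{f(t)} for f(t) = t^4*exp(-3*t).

F(s) = 24/(s + 3)^5

L{t^4} = 4!/s^5 = 24/s^5.
By the first shifting theorem, multiplying by e^(-3t) replaces s with s + 3.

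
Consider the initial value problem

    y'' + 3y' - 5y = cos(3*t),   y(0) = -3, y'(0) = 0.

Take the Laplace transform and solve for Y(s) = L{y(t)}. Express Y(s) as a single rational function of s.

Y(s) = (-3*s^3 - 9*s^2 - 26*s - 81)/(s^4 + 3*s^3 + 4*s^2 + 27*s - 45)

Take the Laplace transform of both sides.
The derivative rules (L{y''} = s^2 Y - s·y(0) - y'(0) and L{y'} = sY - y(0), with y(0) = -3, y'(0) = 0) turn the left side into (s^2 + 3*s - 5)Y - (-3*s - 9).
The right side is L{cos(3*t)} = s/(s^2 + 9).
So (s^2 + 3*s - 5)Y = s/(s^2 + 9) + (-3*s - 9).
Solve for Y(s) and write it as one ratio of polynomials.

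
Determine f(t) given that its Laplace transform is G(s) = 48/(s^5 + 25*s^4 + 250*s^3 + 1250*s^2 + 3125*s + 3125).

Rewrite the denominator: s^5 + 25*s^4 + 250*s^3 + 1250*s^2 + 3125*s + 3125 = (s + 5)^5.
The form in (s + 5) signals a first-shifting-theorem factor e^(-5t).
Since L{t^4} = 4!/s^5 = 24/s^5, the inverse is t^4*e^(-5*t), scaled by 2.

f(t) = 2*t^4*exp(-5*t)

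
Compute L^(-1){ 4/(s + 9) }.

Since L{e^(-9t)} = 1/(s + 9), the inverse is exp(-9*t), scaled by 4.

4*exp(-9*t)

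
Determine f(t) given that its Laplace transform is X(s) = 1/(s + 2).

f(t) = exp(-2*t)

Since L{e^(-2t)} = 1/(s + 2), the inverse is exp(-2*t).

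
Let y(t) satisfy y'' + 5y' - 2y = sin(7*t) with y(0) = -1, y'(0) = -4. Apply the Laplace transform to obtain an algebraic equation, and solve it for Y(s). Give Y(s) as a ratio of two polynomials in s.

Y(s) = (-s^3 - 9*s^2 - 49*s - 434)/(s^4 + 5*s^3 + 47*s^2 + 245*s - 98)

Laplace-transform each side.
The derivative rules (L{y''} = s^2 Y - s·y(0) - y'(0) and L{y'} = sY - y(0), with y(0) = -1, y'(0) = -4) turn the left side into (s^2 + 5*s - 2)Y - (-s - 9).
The right side is L{sin(7*t)} = 7/(s^2 + 49).
So (s^2 + 5*s - 2)Y = 7/(s^2 + 49) + (-s - 9).
Divide through and combine into a single rational function.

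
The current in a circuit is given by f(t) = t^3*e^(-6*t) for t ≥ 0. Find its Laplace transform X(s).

L{t^3} = 3!/s^4 = 6/s^4.
By the first shifting theorem, multiplying by e^(-6t) replaces s with s + 6.

X(s) = 6/(s + 6)^4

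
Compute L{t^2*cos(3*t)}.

L{cos(3t)} = s/(s^2 + 9).
Then apply L{t^2·g(t)} = (-1)^2 d^2/ds^2[G(s)] with G(s) = s/(s^2 + 9):
differentiating 2 times and applying the sign gives 2*s*(s^2 - 27)/(s^2 + 9)^3.

2*s*(s^2 - 27)/(s^2 + 9)^3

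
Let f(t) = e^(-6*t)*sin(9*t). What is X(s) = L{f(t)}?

L{sin(9t)} = 9/(s^2 + 81).
By the first shifting theorem, multiplying by e^(-6t) replaces s with s + 6.

X(s) = 9/((s + 6)^2 + 81)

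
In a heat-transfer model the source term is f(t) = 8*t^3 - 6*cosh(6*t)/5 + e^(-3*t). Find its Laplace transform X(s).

X(s) = -6*s/(5*(s^2 - 36)) + 1/(s + 3) + 48/s^4

By linearity of the Laplace transform, transform each term separately.
L{e^(-3t)} = 1/(s + 3); (8)·[L{t^3} = 3!/s^4 = 6/s^4]; (-6/5)·[L{cosh(6t)} = s/(s^2 - 36)].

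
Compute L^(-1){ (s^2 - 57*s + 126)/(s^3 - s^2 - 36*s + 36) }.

Factor the denominator: s^3 - s^2 - 36*s + 36 = (s - 6)*(s - 1)*(s + 6).
Partial fraction decomposition gives [-3/(s - 6)] + [-2/(s - 1)] + [6/(s + 6)].
Invert each term: -3/(s - 6) ↔ -3e^(6t); -2/(s - 1) ↔ -2e^(t); 6/(s + 6) ↔ 6e^(-6t).

-3*exp(6*t) - 2*exp(t) + 6*exp(-6*t)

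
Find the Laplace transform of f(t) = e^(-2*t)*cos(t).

L{cos(t)} = s/(s^2 + 1).
By the first shifting theorem, multiplying by e^(-2t) replaces s with s + 2.

(s + 2)/((s + 2)^2 + 1)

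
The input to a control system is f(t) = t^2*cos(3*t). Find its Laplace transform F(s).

L{cos(3t)} = s/(s^2 + 9).
Then apply L{t^2·g(t)} = (-1)^2 d^2/ds^2[G(s)] with G(s) = s/(s^2 + 9):
differentiating 2 times and applying the sign gives 2*s*(s^2 - 27)/(s^2 + 9)^3.

F(s) = 2*s*(s^2 - 27)/(s^2 + 9)^3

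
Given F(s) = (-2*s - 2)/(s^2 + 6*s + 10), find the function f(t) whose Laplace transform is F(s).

f(t) = 4*exp(-3*t)*sin(t) - 2*exp(-3*t)*cos(t)

Complete the square in the denominator: s^2 + 6*s + 10 = (s + 3)^2 + 1^2.
Split the numerator to match: -2*s - 2 = -2·(s + 3) + 4·1.
Invert each term: -2·(s + 3)/((s + 3)^2 + 1) ↔ -2e^(-3t)cos(t); 4·1/((s + 3)^2 + 1) ↔ 4e^(-3t)sin(t).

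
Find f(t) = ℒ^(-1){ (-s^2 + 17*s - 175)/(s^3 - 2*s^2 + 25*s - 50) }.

Factor the denominator: s^3 - 2*s^2 + 25*s - 50 = (s - 2)*(s^2 + 25).
Partial fraction decomposition gives [-5/(s - 2)] + [4*s/(s^2 + 25)] + [25/(s^2 + 25)].
Invert each term: -5/(s - 2) ↔ -5e^(2t); 4·s/(s^2 + 25) ↔ 4cos(5t); 5·5/(s^2 + 25) ↔ 5sin(5t).

f(t) = -5*exp(2*t) + 5*sin(5*t) + 4*cos(5*t)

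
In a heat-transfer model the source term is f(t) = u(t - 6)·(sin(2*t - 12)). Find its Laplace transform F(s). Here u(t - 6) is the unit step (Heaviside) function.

By the second shifting theorem, L{u(t - c)·g(t - c)} = e^(-cs)·G(s) with c = 6 and G(s) = L{g(t)}.
L{sin(2t)} = 2/(s^2 + 4).

F(s) = 2*exp(-6*s)/(s^2 + 4)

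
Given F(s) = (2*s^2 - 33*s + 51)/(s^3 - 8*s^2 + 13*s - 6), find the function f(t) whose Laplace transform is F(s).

Factor the denominator: s^3 - 8*s^2 + 13*s - 6 = (s - 6)*(s - 1)^2.
Partial fraction decomposition gives [5/(s - 1)] + [-4/(s - 1)^2] + [-3/(s - 6)].
Invert each term: 5/(s - 1) ↔ 5e^(t); -4/(s - 1)^2 ↔ -4t·e^(t); -3/(s - 6) ↔ -3e^(6t).

f(t) = -4*t*exp(t) - 3*exp(6*t) + 5*exp(t)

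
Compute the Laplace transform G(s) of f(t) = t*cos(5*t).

L{cos(5t)} = s/(s^2 + 25).
Then apply L{t·g(t)} = -d/ds[H(s)] with H(s) = s/(s^2 + 25):
differentiating 1 time and applying the sign gives (s - 5)*(s + 5)/(s^2 + 25)^2.

G(s) = (s - 5)*(s + 5)/(s^2 + 25)^2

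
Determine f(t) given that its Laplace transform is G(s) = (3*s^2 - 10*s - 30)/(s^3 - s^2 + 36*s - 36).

f(t) = -exp(t) - sin(6*t) + 4*cos(6*t)

Factor the denominator: s^3 - s^2 + 36*s - 36 = (s - 1)*(s^2 + 36).
Partial fraction decomposition gives [-1/(s - 1)] + [4*s/(s^2 + 36)] + [-6/(s^2 + 36)].
Invert each term: -1/(s - 1) ↔ -e^(t); 4·s/(s^2 + 36) ↔ 4cos(6t); -1·6/(s^2 + 36) ↔ -sin(6t).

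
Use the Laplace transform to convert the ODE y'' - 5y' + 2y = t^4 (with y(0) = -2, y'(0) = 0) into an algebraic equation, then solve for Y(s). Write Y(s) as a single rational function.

Y(s) = (-2*s^6 + 10*s^5 + 24)/(s^7 - 5*s^6 + 2*s^5)

Transform both sides with L{·}.
Using L{y''} = s^2 Y - s·y(0) - y'(0) and L{y'} = sY - y(0), with y(0) = -2, y'(0) = 0, the left side becomes (s^2 - 5*s + 2)Y - (-2*s + 10).
The right side is L{t^4} = 24/s^5.
So (s^2 - 5*s + 2)Y = 24/s^5 + (-2*s + 10).
Isolate Y and clear denominators.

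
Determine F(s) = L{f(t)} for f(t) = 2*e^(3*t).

F(s) = 2/(s - 3)

L{2} = 2/s.
By the first shifting theorem, multiplying by e^(3t) replaces s with s - 3.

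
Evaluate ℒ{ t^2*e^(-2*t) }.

L{e^(-2t)} = 1/(s + 2).
Then apply L{t^2·g(t)} = (-1)^2 d^2/ds^2[G(s)] with G(s) = 1/(s + 2):
differentiating 2 times and applying the sign gives 2/(s + 2)^3.

2/(s + 2)^3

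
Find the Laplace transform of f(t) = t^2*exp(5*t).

2/(s - 5)^3

L{e^(5t)} = 1/(s - 5).
Then apply L{t^2·g(t)} = (-1)^2 d^2/ds^2[H(s)] with H(s) = 1/(s - 5):
differentiating 2 times and applying the sign gives 2/(s - 5)^3.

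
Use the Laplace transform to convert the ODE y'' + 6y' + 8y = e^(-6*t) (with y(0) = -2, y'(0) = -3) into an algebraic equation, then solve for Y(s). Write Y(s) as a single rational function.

Transform both sides with L{·}.
Using L{y''} = s^2 Y - s·y(0) - y'(0) and L{y'} = sY - y(0), with y(0) = -2, y'(0) = -3, the left side becomes (s^2 + 6*s + 8)Y - (-2*s - 15).
The right side is L{e^(-6*t)} = 1/(s + 6).
So (s^2 + 6*s + 8)Y = 1/(s + 6) + (-2*s - 15).
Isolate Y and clear denominators.

Y(s) = (-2*s^2 - 27*s - 89)/(s^3 + 12*s^2 + 44*s + 48)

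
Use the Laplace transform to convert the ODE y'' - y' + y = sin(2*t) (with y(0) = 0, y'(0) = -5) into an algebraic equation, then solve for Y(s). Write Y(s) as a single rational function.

Y(s) = (-5*s^2 - 18)/(s^4 - s^3 + 5*s^2 - 4*s + 4)

Laplace-transform each side.
Using L{y''} = s^2 Y - s·y(0) - y'(0) and L{y'} = sY - y(0), with y(0) = 0, y'(0) = -5, the left side becomes (s^2 - s + 1)Y - (-5).
The right side is L{sin(2*t)} = 2/(s^2 + 4).
So (s^2 - s + 1)Y = 2/(s^2 + 4) + (-5).
Divide through and combine into a single rational function.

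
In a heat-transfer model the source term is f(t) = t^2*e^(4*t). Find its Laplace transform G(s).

L{e^(4t)} = 1/(s - 4).
Then apply L{t^2·g(t)} = (-1)^2 d^2/ds^2[H(s)] with H(s) = 1/(s - 4):
differentiating 2 times and applying the sign gives 2/(s - 4)^3.

G(s) = 2/(s - 4)^3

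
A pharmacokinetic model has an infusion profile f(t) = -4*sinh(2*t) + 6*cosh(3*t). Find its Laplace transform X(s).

X(s) = 6*s/(s^2 - 9) - 8/(s^2 - 4)

By linearity of the Laplace transform, transform each term separately.
(-4)·[L{sinh(2t)} = 2/(s^2 - 4)]; (6)·[L{cosh(3t)} = s/(s^2 - 9)].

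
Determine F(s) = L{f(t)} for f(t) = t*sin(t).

F(s) = 2*s/(s^2 + 1)^2

L{sin(t)} = 1/(s^2 + 1).
Then apply L{t·g(t)} = -d/ds[G(s)] with G(s) = 1/(s^2 + 1):
differentiating 1 time and applying the sign gives 2*s/(s^2 + 1)^2.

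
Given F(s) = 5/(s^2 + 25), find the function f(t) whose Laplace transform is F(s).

f(t) = sin(5*t)

Since L{sin(5t)} = 5/(s^2 + 25), the inverse is sin(5*t).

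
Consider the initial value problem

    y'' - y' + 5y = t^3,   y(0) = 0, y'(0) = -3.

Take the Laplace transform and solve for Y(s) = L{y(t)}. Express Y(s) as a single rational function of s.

Y(s) = (-3*s^4 + 6)/(s^6 - s^5 + 5*s^4)

Laplace-transform each side.
The derivative rules (L{y''} = s^2 Y - s·y(0) - y'(0) and L{y'} = sY - y(0), with y(0) = 0, y'(0) = -3) turn the left side into (s^2 - s + 5)Y - (-3).
The right side is L{t^3} = 6/s^4.
So (s^2 - s + 5)Y = 6/s^4 + (-3).
Divide through and combine into a single rational function.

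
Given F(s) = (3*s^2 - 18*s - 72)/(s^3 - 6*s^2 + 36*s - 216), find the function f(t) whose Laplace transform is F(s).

f(t) = -exp(6*t) + sin(6*t) + 4*cos(6*t)

Factor the denominator: s^3 - 6*s^2 + 36*s - 216 = (s - 6)*(s^2 + 36).
Partial fraction decomposition gives [-1/(s - 6)] + [4*s/(s^2 + 36)] + [6/(s^2 + 36)].
Invert each term: -1/(s - 6) ↔ -e^(6t); 4·s/(s^2 + 36) ↔ 4cos(6t); 1·6/(s^2 + 36) ↔ sin(6t).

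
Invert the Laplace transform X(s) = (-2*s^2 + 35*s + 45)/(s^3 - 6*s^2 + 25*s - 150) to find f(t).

f(t) = 3*exp(6*t) + sin(5*t) - 5*cos(5*t)

Factor the denominator: s^3 - 6*s^2 + 25*s - 150 = (s - 6)*(s^2 + 25).
Partial fraction decomposition gives [3/(s - 6)] + [-5*s/(s^2 + 25)] + [5/(s^2 + 25)].
Invert each term: 3/(s - 6) ↔ 3e^(6t); -5·s/(s^2 + 25) ↔ -5cos(5t); 1·5/(s^2 + 25) ↔ sin(5t).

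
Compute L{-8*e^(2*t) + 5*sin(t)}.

5/(s^2 + 1) - 8/(s - 2)

Apply the Laplace transform termwise.
(-8)·[L{e^(2t)} = 1/(s - 2)]; (5)·[L{sin(t)} = 1/(s^2 + 1)].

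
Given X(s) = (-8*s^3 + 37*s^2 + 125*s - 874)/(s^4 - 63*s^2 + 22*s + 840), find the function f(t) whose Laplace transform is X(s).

f(t) = -4*exp(6*t) + 3*exp(5*t) - exp(-4*t) - 6*exp(-7*t)

Factor the denominator: s^4 - 63*s^2 + 22*s + 840 = (s - 6)*(s - 5)*(s + 4)*(s + 7).
Partial fraction decomposition gives [-1/(s + 4)] + [-6/(s + 7)] + [3/(s - 5)] + [-4/(s - 6)].
Invert each term: -1/(s + 4) ↔ -e^(-4t); -6/(s + 7) ↔ -6e^(-7t); 3/(s - 5) ↔ 3e^(5t); -4/(s - 6) ↔ -4e^(6t).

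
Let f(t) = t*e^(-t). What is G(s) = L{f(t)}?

L{e^(-t)} = 1/(s + 1).
Then apply L{t·g(t)} = -d/ds[H(s)] with H(s) = 1/(s + 1):
differentiating 1 time and applying the sign gives (s + 1)^(-2).

G(s) = (s + 1)^(-2)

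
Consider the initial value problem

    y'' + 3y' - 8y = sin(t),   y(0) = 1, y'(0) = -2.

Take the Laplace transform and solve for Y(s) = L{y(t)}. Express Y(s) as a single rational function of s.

Y(s) = (s^3 + s^2 + s + 2)/(s^4 + 3*s^3 - 7*s^2 + 3*s - 8)

Apply the Laplace transform to the equation.
With L{y''} = s^2 Y - s·y(0) - y'(0) and L{y'} = sY - y(0), with y(0) = 1, y'(0) = -2: the LHS transforms to (s^2 + 3*s - 8)Y - (s + 1).
The right side is L{sin(t)} = 1/(s^2 + 1).
So (s^2 + 3*s - 8)Y = 1/(s^2 + 1) + (s + 1).
Solve for Y(s) and write it as one ratio of polynomials.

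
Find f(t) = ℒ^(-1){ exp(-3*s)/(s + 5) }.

f(t) = Heaviside(t - 3)*(exp(-5*t + 15))

The factor e^(-3s) signals a time shift by c = 3 (second shifting theorem).
L{e^(-5t)} = 1/(s + 5), so L^-1{1/(s + 5)} = exp(-5*t).
Hence the inverse is u(t - 3) times that function evaluated at t - 3.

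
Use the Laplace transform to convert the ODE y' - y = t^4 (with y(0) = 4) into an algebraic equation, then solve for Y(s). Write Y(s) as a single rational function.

Y(s) = (4*s^5 + 24)/(s^6 - s^5)

Apply the Laplace transform to the equation.
Using L{y'} = sY - y(0) = sY - 4, the left side becomes (s - 1)Y - (4).
The right side is L{t^4} = 24/s^5.
So (s - 1)Y = 24/s^5 + (4).
Solve for Y(s) and write it as one ratio of polynomials.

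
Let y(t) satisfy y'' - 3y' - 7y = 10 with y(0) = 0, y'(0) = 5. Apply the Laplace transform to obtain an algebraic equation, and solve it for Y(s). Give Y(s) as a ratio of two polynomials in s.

Take the Laplace transform of both sides.
Using L{y''} = s^2 Y - s·y(0) - y'(0) and L{y'} = sY - y(0), with y(0) = 0, y'(0) = 5, the left side becomes (s^2 - 3*s - 7)Y - (5).
The right side is L{10} = 10/s.
So (s^2 - 3*s - 7)Y = 10/s + (5).
Solve for Y(s) and write it as one ratio of polynomials.

Y(s) = (5*s + 10)/(s^3 - 3*s^2 - 7*s)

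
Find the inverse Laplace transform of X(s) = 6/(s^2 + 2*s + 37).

Rewrite the denominator: s^2 + 2*s + 37 = (s + 1)^2 + 36.
The form in (s + 1) signals a first-shifting-theorem factor e^(-t).
Since L{sin(6t)} = 6/(s^2 + 36), the inverse is e^(-t)*sin(6*t).

exp(-t)*sin(6*t)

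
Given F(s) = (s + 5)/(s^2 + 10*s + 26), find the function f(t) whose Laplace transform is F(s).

f(t) = exp(-5*t)*cos(t)

Rewrite the denominator: s^2 + 10*s + 26 = (s + 5)^2 + 1.
The form in (s + 5) signals a first-shifting-theorem factor e^(-5t).
Since L{cos(t)} = s/(s^2 + 1), the inverse is exp(-5*t)*cos(t).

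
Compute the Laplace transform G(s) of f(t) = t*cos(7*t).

L{cos(7t)} = s/(s^2 + 49).
Then apply L{t·g(t)} = -d/ds[H(s)] with H(s) = s/(s^2 + 49):
differentiating 1 time and applying the sign gives (s - 7)*(s + 7)/(s^2 + 49)^2.

G(s) = (s - 7)*(s + 7)/(s^2 + 49)^2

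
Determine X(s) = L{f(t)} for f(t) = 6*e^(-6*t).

L{6} = 6/s.
By the first shifting theorem, multiplying by e^(-6t) replaces s with s + 6.

X(s) = 6/(s + 6)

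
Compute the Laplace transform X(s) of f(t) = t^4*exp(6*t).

X(s) = 24/(s - 6)^5

L{t^4} = 4!/s^5 = 24/s^5.
By the first shifting theorem, multiplying by e^(6t) replaces s with s - 6.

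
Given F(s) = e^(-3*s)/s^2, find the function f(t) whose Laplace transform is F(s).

f(t) = Heaviside(t - 3)*(t - 3)

The factor e^(-3s) signals a time shift by c = 3 (second shifting theorem).
L{t} = 1!/s^2 = 1/s^2, so L^-1{s^(-2)} = t.
Hence the inverse is u(t - 3) times that function evaluated at t - 3.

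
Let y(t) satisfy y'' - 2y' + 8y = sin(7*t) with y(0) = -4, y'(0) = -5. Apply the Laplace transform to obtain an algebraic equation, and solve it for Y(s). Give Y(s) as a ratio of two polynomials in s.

Apply the Laplace transform to the equation.
With L{y''} = s^2 Y - s·y(0) - y'(0) and L{y'} = sY - y(0), with y(0) = -4, y'(0) = -5: the LHS transforms to (s^2 - 2*s + 8)Y - (-4*s + 3).
The right side is L{sin(7*t)} = 7/(s^2 + 49).
So (s^2 - 2*s + 8)Y = 7/(s^2 + 49) + (-4*s + 3).
Divide through and combine into a single rational function.

Y(s) = (-4*s^3 + 3*s^2 - 196*s + 154)/(s^4 - 2*s^3 + 57*s^2 - 98*s + 392)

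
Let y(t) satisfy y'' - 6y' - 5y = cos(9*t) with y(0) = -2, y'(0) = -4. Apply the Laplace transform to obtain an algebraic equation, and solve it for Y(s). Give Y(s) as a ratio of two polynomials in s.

Y(s) = (-2*s^3 + 8*s^2 - 161*s + 648)/(s^4 - 6*s^3 + 76*s^2 - 486*s - 405)

Apply the Laplace transform to the equation.
The derivative rules (L{y''} = s^2 Y - s·y(0) - y'(0) and L{y'} = sY - y(0), with y(0) = -2, y'(0) = -4) turn the left side into (s^2 - 6*s - 5)Y - (-2*s + 8).
The right side is L{cos(9*t)} = s/(s^2 + 81).
So (s^2 - 6*s - 5)Y = s/(s^2 + 81) + (-2*s + 8).
Isolate Y and clear denominators.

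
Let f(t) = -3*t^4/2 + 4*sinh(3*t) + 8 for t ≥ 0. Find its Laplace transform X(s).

The transform is linear, so treat each term independently.
(4)·[L{sinh(3t)} = 3/(s^2 - 9)]; L{8} = 8/s; (-3/2)·[L{t^4} = 4!/s^5 = 24/s^5].

X(s) = 12/(s^2 - 9) + 8/s - 36/s^5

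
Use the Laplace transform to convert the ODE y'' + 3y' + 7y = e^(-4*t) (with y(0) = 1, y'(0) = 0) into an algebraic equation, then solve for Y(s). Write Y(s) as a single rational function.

Laplace-transform each side.
Using L{y''} = s^2 Y - s·y(0) - y'(0) and L{y'} = sY - y(0), with y(0) = 1, y'(0) = 0, the left side becomes (s^2 + 3*s + 7)Y - (s + 3).
The right side is L{e^(-4*t)} = 1/(s + 4).
So (s^2 + 3*s + 7)Y = 1/(s + 4) + (s + 3).
Divide through and combine into a single rational function.

Y(s) = (s^2 + 7*s + 13)/(s^3 + 7*s^2 + 19*s + 28)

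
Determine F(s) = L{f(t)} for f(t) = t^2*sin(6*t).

L{sin(6t)} = 6/(s^2 + 36).
Then apply L{t^2·g(t)} = (-1)^2 d^2/ds^2[G(s)] with G(s) = 6/(s^2 + 36):
differentiating 2 times and applying the sign gives 36*(s^2 - 12)/(s^2 + 36)^3.

F(s) = 36*(s^2 - 12)/(s^2 + 36)^3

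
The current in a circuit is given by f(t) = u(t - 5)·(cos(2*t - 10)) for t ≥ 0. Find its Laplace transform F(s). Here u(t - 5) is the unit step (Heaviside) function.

By the second shifting theorem, L{u(t - c)·g(t - c)} = e^(-cs)·G(s) with c = 5 and G(s) = L{g(t)}.
L{cos(2t)} = s/(s^2 + 4).

F(s) = s*exp(-5*s)/(s^2 + 4)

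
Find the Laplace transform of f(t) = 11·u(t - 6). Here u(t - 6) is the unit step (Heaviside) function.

11*exp(-6*s)/s

By the second shifting theorem, L{u(t - c)·g(t - c)} = e^(-cs)·G(s) with c = 6 and G(s) = L{g(t)}.
L{11} = 11/s.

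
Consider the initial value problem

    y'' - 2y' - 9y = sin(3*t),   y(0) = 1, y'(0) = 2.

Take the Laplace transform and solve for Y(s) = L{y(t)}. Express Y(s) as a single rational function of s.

Y(s) = (s^3 + 9*s + 3)/(s^4 - 2*s^3 - 18*s - 81)

Apply the Laplace transform to the equation.
With L{y''} = s^2 Y - s·y(0) - y'(0) and L{y'} = sY - y(0), with y(0) = 1, y'(0) = 2: the LHS transforms to (s^2 - 2*s - 9)Y - (s).
The right side is L{sin(3*t)} = 3/(s^2 + 9).
So (s^2 - 2*s - 9)Y = 3/(s^2 + 9) + (s).
Isolate Y and clear denominators.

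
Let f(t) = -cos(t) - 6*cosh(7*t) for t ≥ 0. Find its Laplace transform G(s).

Apply the Laplace transform termwise.
(-1)·[L{cos(t)} = s/(s^2 + 1)]; (-6)·[L{cosh(7t)} = s/(s^2 - 49)].

G(s) = -s/(s^2 + 1) - 6*s/(s^2 - 49)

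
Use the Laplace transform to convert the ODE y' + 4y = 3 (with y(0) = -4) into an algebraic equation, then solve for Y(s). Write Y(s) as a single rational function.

Transform both sides with L{·}.
With L{y'} = sY - y(0) = sY - (-4): the LHS transforms to (s + 4)Y - (-4).
The right side is L{3} = 3/s.
So (s + 4)Y = 3/s + (-4).
Solve for Y(s) and write it as one ratio of polynomials.

Y(s) = (-4*s + 3)/(s^2 + 4*s)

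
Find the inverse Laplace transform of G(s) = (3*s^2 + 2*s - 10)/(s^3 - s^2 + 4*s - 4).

Factor the denominator: s^3 - s^2 + 4*s - 4 = (s - 1)*(s^2 + 4).
Partial fraction decomposition gives [-1/(s - 1)] + [4*s/(s^2 + 4)] + [6/(s^2 + 4)].
Invert each term: -1/(s - 1) ↔ -e^(t); 4·s/(s^2 + 4) ↔ 4cos(2t); 3·2/(s^2 + 4) ↔ 3sin(2t).

-exp(t) + 3*sin(2*t) + 4*cos(2*t)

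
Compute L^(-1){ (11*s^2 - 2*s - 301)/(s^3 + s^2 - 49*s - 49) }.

2*exp(7*t) + 6*exp(-t) + 3*exp(-7*t)

Factor the denominator: s^3 + s^2 - 49*s - 49 = (s - 7)*(s + 1)*(s + 7).
Partial fraction decomposition gives [2/(s - 7)] + [6/(s + 1)] + [3/(s + 7)].
Invert each term: 2/(s - 7) ↔ 2e^(7t); 6/(s + 1) ↔ 6e^(-t); 3/(s + 7) ↔ 3e^(-7t).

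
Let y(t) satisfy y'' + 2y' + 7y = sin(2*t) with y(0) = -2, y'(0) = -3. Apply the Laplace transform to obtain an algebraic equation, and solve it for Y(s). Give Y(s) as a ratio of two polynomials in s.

Take the Laplace transform of both sides.
Using L{y''} = s^2 Y - s·y(0) - y'(0) and L{y'} = sY - y(0), with y(0) = -2, y'(0) = -3, the left side becomes (s^2 + 2*s + 7)Y - (-2*s - 7).
The right side is L{sin(2*t)} = 2/(s^2 + 4).
So (s^2 + 2*s + 7)Y = 2/(s^2 + 4) + (-2*s - 7).
Divide through and combine into a single rational function.

Y(s) = (-2*s^3 - 7*s^2 - 8*s - 26)/(s^4 + 2*s^3 + 11*s^2 + 8*s + 28)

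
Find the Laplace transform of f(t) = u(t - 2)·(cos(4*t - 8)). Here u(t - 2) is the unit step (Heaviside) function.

By the second shifting theorem, L{u(t - c)·g(t - c)} = e^(-cs)·G(s) with c = 2 and G(s) = L{g(t)}.
L{cos(4t)} = s/(s^2 + 16).

s*exp(-2*s)/(s^2 + 16)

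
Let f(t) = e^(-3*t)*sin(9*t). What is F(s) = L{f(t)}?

L{sin(9t)} = 9/(s^2 + 81).
By the first shifting theorem, multiplying by e^(-3t) replaces s with s + 3.

F(s) = 9/((s + 3)^2 + 81)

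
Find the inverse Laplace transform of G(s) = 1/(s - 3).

Since L{e^(3t)} = 1/(s - 3), the inverse is e^(3*t).

exp(3*t)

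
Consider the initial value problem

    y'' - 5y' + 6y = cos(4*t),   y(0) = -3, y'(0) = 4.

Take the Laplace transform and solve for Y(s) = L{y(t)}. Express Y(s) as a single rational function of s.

Y(s) = (-3*s^3 + 19*s^2 - 47*s + 304)/(s^4 - 5*s^3 + 22*s^2 - 80*s + 96)

Transform both sides with L{·}.
The derivative rules (L{y''} = s^2 Y - s·y(0) - y'(0) and L{y'} = sY - y(0), with y(0) = -3, y'(0) = 4) turn the left side into (s^2 - 5*s + 6)Y - (-3*s + 19).
The right side is L{cos(4*t)} = s/(s^2 + 16).
So (s^2 - 5*s + 6)Y = s/(s^2 + 16) + (-3*s + 19).
Divide through and combine into a single rational function.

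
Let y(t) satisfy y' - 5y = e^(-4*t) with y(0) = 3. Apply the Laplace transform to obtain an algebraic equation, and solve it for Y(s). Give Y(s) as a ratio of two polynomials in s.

Laplace-transform each side.
Using L{y'} = sY - y(0) = sY - 3, the left side becomes (s - 5)Y - (3).
The right side is L{e^(-4*t)} = 1/(s + 4).
So (s - 5)Y = 1/(s + 4) + (3).
Solve for Y(s) and write it as one ratio of polynomials.

Y(s) = (3*s + 13)/(s^2 - s - 20)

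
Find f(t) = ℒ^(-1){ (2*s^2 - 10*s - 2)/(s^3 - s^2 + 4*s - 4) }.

f(t) = -2*exp(t) - 3*sin(2*t) + 4*cos(2*t)

Factor the denominator: s^3 - s^2 + 4*s - 4 = (s - 1)*(s^2 + 4).
Partial fraction decomposition gives [-2/(s - 1)] + [4*s/(s^2 + 4)] + [-6/(s^2 + 4)].
Invert each term: -2/(s - 1) ↔ -2e^(t); 4·s/(s^2 + 4) ↔ 4cos(2t); -3·2/(s^2 + 4) ↔ -3sin(2t).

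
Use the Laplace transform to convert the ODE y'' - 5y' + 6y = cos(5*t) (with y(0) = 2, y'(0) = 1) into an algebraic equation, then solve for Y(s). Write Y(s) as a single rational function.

Apply the Laplace transform to the equation.
Using L{y''} = s^2 Y - s·y(0) - y'(0) and L{y'} = sY - y(0), with y(0) = 2, y'(0) = 1, the left side becomes (s^2 - 5*s + 6)Y - (2*s - 9).
The right side is L{cos(5*t)} = s/(s^2 + 25).
So (s^2 - 5*s + 6)Y = s/(s^2 + 25) + (2*s - 9).
Isolate Y and clear denominators.

Y(s) = (2*s^3 - 9*s^2 + 51*s - 225)/(s^4 - 5*s^3 + 31*s^2 - 125*s + 150)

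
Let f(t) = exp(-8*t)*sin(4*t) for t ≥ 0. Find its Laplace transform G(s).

L{sin(4t)} = 4/(s^2 + 16).
By the first shifting theorem, multiplying by e^(-8t) replaces s with s + 8.

G(s) = 4/((s + 8)^2 + 16)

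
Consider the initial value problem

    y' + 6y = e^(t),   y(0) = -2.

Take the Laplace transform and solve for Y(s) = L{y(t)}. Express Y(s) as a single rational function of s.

Laplace-transform each side.
The derivative rules (L{y'} = sY - y(0) = sY - (-2)) turn the left side into (s + 6)Y - (-2).
The right side is L{e^(t)} = 1/(s - 1).
So (s + 6)Y = 1/(s - 1) + (-2).
Divide through and combine into a single rational function.

Y(s) = (-2*s + 3)/(s^2 + 5*s - 6)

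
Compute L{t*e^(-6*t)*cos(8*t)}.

L{cos(8t)} = s/(s^2 + 64).
Multiplying by e^(-6t) shifts s → s + 6, so L{e^(-6*t)*cos(8*t)} = (s + 6)/((s + 6)^2 + 64).
Then apply L{t·g(t)} = -d/ds[H(s)] with H(s) = (s + 6)/((s + 6)^2 + 64):
differentiating 1 time and applying the sign gives (s - 2)*(s + 14)/(s^2 + 12*s + 100)^2.

(s - 2)*(s + 14)/(s^2 + 12*s + 100)^2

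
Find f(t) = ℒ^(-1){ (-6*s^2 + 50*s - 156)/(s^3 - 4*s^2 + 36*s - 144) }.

f(t) = -exp(4*t) + 5*sin(6*t) - 5*cos(6*t)

Factor the denominator: s^3 - 4*s^2 + 36*s - 144 = (s - 4)*(s^2 + 36).
Partial fraction decomposition gives [-1/(s - 4)] + [-5*s/(s^2 + 36)] + [30/(s^2 + 36)].
Invert each term: -1/(s - 4) ↔ -e^(4t); -5·s/(s^2 + 36) ↔ -5cos(6t); 5·6/(s^2 + 36) ↔ 5sin(6t).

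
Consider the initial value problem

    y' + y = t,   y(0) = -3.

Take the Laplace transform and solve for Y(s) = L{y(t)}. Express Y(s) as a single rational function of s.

Take the Laplace transform of both sides.
With L{y'} = sY - y(0) = sY - (-3): the LHS transforms to (s + 1)Y - (-3).
The right side is L{t} = s^(-2).
So (s + 1)Y = s^(-2) + (-3).
Solve for Y(s) and write it as one ratio of polynomials.

Y(s) = (-3*s^2 + 1)/(s^3 + s^2)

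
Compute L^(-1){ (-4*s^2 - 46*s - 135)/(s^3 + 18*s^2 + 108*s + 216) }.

-3*t^2*exp(-6*t)/2 + 2*t*exp(-6*t) - 4*exp(-6*t)

Factor the denominator: s^3 + 18*s^2 + 108*s + 216 = (s + 6)^3.
Partial fraction decomposition gives [-4/(s + 6)] + [2/(s + 6)^2] + [-3/(s + 6)^3].
Invert each term: -4/(s + 6) ↔ -4e^(-6t); 2/(s + 6)^2 ↔ 2t·e^(-6t); -3/(s + 6)^3 ↔ (-3/2)t^2·e^(-6t).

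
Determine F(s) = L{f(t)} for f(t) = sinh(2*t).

L{sinh(2t)} = 2/(s^2 - 4).

F(s) = 2/(s^2 - 4)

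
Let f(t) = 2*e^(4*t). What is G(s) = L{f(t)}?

G(s) = 2/(s - 4)

L{2} = 2/s.
By the first shifting theorem, multiplying by e^(4t) replaces s with s - 4.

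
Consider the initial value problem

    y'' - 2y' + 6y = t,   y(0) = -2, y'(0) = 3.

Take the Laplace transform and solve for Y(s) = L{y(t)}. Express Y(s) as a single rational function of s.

Y(s) = (-2*s^3 + 7*s^2 + 1)/(s^4 - 2*s^3 + 6*s^2)

Transform both sides with L{·}.
The derivative rules (L{y''} = s^2 Y - s·y(0) - y'(0) and L{y'} = sY - y(0), with y(0) = -2, y'(0) = 3) turn the left side into (s^2 - 2*s + 6)Y - (-2*s + 7).
The right side is L{t} = s^(-2).
So (s^2 - 2*s + 6)Y = s^(-2) + (-2*s + 7).
Isolate Y and clear denominators.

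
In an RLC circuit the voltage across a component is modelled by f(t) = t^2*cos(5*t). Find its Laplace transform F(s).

L{cos(5t)} = s/(s^2 + 25).
Then apply L{t^2·g(t)} = (-1)^2 d^2/ds^2[G(s)] with G(s) = s/(s^2 + 25):
differentiating 2 times and applying the sign gives 2*s*(s^2 - 75)/(s^2 + 25)^3.

F(s) = 2*s*(s^2 - 75)/(s^2 + 25)^3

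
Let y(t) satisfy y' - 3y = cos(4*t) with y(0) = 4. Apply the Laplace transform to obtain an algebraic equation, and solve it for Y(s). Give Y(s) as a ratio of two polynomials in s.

Y(s) = (4*s^2 + s + 64)/(s^3 - 3*s^2 + 16*s - 48)

Laplace-transform each side.
Using L{y'} = sY - y(0) = sY - 4, the left side becomes (s - 3)Y - (4).
The right side is L{cos(4*t)} = s/(s^2 + 16).
So (s - 3)Y = s/(s^2 + 16) + (4).
Divide through and combine into a single rational function.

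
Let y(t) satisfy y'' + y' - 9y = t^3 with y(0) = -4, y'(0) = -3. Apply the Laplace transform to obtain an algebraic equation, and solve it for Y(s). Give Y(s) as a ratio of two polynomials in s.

Transform both sides with L{·}.
Using L{y''} = s^2 Y - s·y(0) - y'(0) and L{y'} = sY - y(0), with y(0) = -4, y'(0) = -3, the left side becomes (s^2 + s - 9)Y - (-4*s - 7).
The right side is L{t^3} = 6/s^4.
So (s^2 + s - 9)Y = 6/s^4 + (-4*s - 7).
Isolate Y and clear denominators.

Y(s) = (-4*s^5 - 7*s^4 + 6)/(s^6 + s^5 - 9*s^4)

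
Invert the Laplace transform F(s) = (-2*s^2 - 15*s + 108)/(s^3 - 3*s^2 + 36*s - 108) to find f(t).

Factor the denominator: s^3 - 3*s^2 + 36*s - 108 = (s - 3)*(s^2 + 36).
Partial fraction decomposition gives [1/(s - 3)] + [-3*s/(s^2 + 36)] + [-24/(s^2 + 36)].
Invert each term: 1/(s - 3) ↔ e^(3t); -3·s/(s^2 + 36) ↔ -3cos(6t); -4·6/(s^2 + 36) ↔ -4sin(6t).

f(t) = exp(3*t) - 4*sin(6*t) - 3*cos(6*t)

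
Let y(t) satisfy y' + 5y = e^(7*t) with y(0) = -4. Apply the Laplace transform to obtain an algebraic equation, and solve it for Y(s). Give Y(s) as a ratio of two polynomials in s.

Apply the Laplace transform to the equation.
Using L{y'} = sY - y(0) = sY - (-4), the left side becomes (s + 5)Y - (-4).
The right side is L{e^(7*t)} = 1/(s - 7).
So (s + 5)Y = 1/(s - 7) + (-4).
Solve for Y(s) and write it as one ratio of polynomials.

Y(s) = (-4*s + 29)/(s^2 - 2*s - 35)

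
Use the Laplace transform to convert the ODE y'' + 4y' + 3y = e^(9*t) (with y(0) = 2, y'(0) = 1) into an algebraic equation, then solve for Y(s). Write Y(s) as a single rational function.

Apply the Laplace transform to the equation.
The derivative rules (L{y''} = s^2 Y - s·y(0) - y'(0) and L{y'} = sY - y(0), with y(0) = 2, y'(0) = 1) turn the left side into (s^2 + 4*s + 3)Y - (2*s + 9).
The right side is L{e^(9*t)} = 1/(s - 9).
So (s^2 + 4*s + 3)Y = 1/(s - 9) + (2*s + 9).
Divide through and combine into a single rational function.

Y(s) = (2*s^2 - 9*s - 80)/(s^3 - 5*s^2 - 33*s - 27)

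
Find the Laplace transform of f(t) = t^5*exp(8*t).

120/(s - 8)^6

L{t^5} = 5!/s^6 = 120/s^6.
By the first shifting theorem, multiplying by e^(8t) replaces s with s - 8.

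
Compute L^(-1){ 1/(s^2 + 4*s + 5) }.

Rewrite the denominator: s^2 + 4*s + 5 = (s + 2)^2 + 1.
The form in (s + 2) signals a first-shifting-theorem factor e^(-2t).
Since L{sin(t)} = 1/(s^2 + 1), the inverse is e^(-2*t)*sin(t).

exp(-2*t)*sin(t)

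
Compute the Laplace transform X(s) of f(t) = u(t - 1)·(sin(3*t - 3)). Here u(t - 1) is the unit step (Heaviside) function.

X(s) = 3*exp(-s)/(s^2 + 9)

By the second shifting theorem, L{u(t - c)·g(t - c)} = e^(-cs)·G(s) with c = 1 and G(s) = L{g(t)}.
L{sin(3t)} = 3/(s^2 + 9).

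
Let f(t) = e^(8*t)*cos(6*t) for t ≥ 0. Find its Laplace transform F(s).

F(s) = (s - 8)/((s - 8)^2 + 36)

L{cos(6t)} = s/(s^2 + 36).
By the first shifting theorem, multiplying by e^(8t) replaces s with s - 8.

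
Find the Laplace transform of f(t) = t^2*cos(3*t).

2*s*(s^2 - 27)/(s^2 + 9)^3

L{cos(3t)} = s/(s^2 + 9).
Then apply L{t^2·g(t)} = (-1)^2 d^2/ds^2[G(s)] with G(s) = s/(s^2 + 9):
differentiating 2 times and applying the sign gives 2*s*(s^2 - 27)/(s^2 + 9)^3.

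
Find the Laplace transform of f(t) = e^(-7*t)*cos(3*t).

(s + 7)/((s + 7)^2 + 9)

L{cos(3t)} = s/(s^2 + 9).
By the first shifting theorem, multiplying by e^(-7t) replaces s with s + 7.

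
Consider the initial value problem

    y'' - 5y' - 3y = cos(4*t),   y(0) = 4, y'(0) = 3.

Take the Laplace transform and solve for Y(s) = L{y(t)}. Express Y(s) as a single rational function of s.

Transform both sides with L{·}.
With L{y''} = s^2 Y - s·y(0) - y'(0) and L{y'} = sY - y(0), with y(0) = 4, y'(0) = 3: the LHS transforms to (s^2 - 5*s - 3)Y - (4*s - 17).
The right side is L{cos(4*t)} = s/(s^2 + 16).
So (s^2 - 5*s - 3)Y = s/(s^2 + 16) + (4*s - 17).
Solve for Y(s) and write it as one ratio of polynomials.

Y(s) = (4*s^3 - 17*s^2 + 65*s - 272)/(s^4 - 5*s^3 + 13*s^2 - 80*s - 48)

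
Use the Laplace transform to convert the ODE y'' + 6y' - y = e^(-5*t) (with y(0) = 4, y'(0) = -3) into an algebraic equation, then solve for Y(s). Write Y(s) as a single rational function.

Take the Laplace transform of both sides.
With L{y''} = s^2 Y - s·y(0) - y'(0) and L{y'} = sY - y(0), with y(0) = 4, y'(0) = -3: the LHS transforms to (s^2 + 6*s - 1)Y - (4*s + 21).
The right side is L{e^(-5*t)} = 1/(s + 5).
So (s^2 + 6*s - 1)Y = 1/(s + 5) + (4*s + 21).
Solve for Y(s) and write it as one ratio of polynomials.

Y(s) = (4*s^2 + 41*s + 106)/(s^3 + 11*s^2 + 29*s - 5)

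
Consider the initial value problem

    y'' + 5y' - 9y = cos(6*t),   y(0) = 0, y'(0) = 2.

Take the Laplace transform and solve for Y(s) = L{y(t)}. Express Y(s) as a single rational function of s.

Y(s) = (2*s^2 + s + 72)/(s^4 + 5*s^3 + 27*s^2 + 180*s - 324)

Transform both sides with L{·}.
With L{y''} = s^2 Y - s·y(0) - y'(0) and L{y'} = sY - y(0), with y(0) = 0, y'(0) = 2: the LHS transforms to (s^2 + 5*s - 9)Y - (2).
The right side is L{cos(6*t)} = s/(s^2 + 36).
So (s^2 + 5*s - 9)Y = s/(s^2 + 36) + (2).
Solve for Y(s) and write it as one ratio of polynomials.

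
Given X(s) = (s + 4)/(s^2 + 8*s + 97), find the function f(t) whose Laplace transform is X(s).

Rewrite the denominator: s^2 + 8*s + 97 = (s + 4)^2 + 81.
The form in (s + 4) signals a first-shifting-theorem factor e^(-4t).
Since L{cos(9t)} = s/(s^2 + 81), the inverse is e^(-4*t)*cos(9*t).

f(t) = exp(-4*t)*cos(9*t)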